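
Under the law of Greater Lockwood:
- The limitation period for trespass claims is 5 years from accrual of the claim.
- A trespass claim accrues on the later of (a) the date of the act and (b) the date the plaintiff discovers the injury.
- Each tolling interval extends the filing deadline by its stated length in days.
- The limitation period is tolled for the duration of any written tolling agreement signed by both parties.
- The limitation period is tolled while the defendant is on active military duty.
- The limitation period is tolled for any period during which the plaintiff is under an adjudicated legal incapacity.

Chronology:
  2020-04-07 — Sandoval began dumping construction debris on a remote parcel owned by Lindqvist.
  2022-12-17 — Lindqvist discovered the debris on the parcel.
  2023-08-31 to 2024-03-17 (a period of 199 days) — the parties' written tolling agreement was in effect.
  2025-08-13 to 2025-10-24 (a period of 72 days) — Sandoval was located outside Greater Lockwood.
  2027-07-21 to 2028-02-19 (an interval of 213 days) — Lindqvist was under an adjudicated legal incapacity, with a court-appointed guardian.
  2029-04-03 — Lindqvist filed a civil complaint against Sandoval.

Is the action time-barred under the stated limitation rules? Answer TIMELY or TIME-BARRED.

TIME-BARRED

Because discovery on 2022-12-17 post-dates the 2020-04-07 act, accrual under the later-of rule falls on 2022-12-17.
The untolled deadline — 5 years after 2022-12-17 — is 2027-12-17.
The period was tolled for 199 days by the written tolling agreement (2023-08-31 to 2024-03-17), pushing the deadline to 2028-07-03.
The period was tolled for 213 days by the plaintiff's legal incapacity (2027-07-21 to 2028-02-19), pushing the deadline to 2029-02-01.
No stated provision tolls the period for the defendant's absence, so the interval from 2025-08-13 to 2025-10-24 has no effect on the deadline.
The 2029-04-03 filing falls after the 2029-02-01 deadline; the claim is time-barred.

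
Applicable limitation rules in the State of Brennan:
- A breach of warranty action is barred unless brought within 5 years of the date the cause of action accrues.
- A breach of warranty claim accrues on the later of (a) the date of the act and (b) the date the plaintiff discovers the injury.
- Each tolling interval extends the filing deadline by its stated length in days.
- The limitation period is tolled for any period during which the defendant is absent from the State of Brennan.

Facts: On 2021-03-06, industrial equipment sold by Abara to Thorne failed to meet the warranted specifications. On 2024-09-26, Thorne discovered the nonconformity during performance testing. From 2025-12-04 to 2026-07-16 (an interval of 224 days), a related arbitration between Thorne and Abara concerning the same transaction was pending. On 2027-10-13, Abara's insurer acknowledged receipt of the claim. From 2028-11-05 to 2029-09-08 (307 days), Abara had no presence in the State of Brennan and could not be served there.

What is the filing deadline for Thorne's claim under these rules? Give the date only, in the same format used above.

2030-07-30

Taking the later of the act (2021-03-06) and discovery (2024-09-26), the claim accrued on 2024-09-26.
Adding the 5 years base period to 2024-09-26 gives a deadline of 2029-09-26, before any tolling.
The period was tolled for 307 days by the defendant's absence from the jurisdiction (2028-11-05 to 2029-09-08), pushing the deadline to 2030-07-30.
No stated provision tolls the period for a pending arbitration, so the interval from 2025-12-04 to 2026-07-16 has no effect on the deadline.
None of the other events listed affects the running of the period under the stated rules.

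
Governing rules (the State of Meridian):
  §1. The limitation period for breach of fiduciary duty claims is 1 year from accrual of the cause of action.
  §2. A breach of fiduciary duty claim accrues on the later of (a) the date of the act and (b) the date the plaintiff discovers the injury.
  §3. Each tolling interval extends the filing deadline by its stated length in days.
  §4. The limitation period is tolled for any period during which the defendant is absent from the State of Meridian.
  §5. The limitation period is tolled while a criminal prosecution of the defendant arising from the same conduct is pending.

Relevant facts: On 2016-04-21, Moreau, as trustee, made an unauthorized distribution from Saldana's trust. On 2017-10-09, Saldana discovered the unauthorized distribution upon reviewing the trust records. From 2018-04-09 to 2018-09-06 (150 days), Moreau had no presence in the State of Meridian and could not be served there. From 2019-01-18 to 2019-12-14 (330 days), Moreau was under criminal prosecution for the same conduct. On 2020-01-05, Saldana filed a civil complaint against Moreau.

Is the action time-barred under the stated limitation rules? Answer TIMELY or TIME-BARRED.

Because discovery on 2017-10-09 post-dates the 2016-04-21 act, accrual under the later-of rule falls on 2017-10-09.
The untolled deadline — 1 year after 2017-10-09 — is 2018-10-09.
The defendant's absence from the jurisdiction from 2018-04-09 to 2018-09-06 tolled the period for 150 days, extending the deadline to 2019-03-08.
The pending criminal prosecution from 2019-01-18 to 2019-12-14 tolled the period for 330 days, extending the deadline to 2020-02-01.
Filing on 2020-01-05 beat the 2020-02-01 deadline — the action is timely.

TIMELY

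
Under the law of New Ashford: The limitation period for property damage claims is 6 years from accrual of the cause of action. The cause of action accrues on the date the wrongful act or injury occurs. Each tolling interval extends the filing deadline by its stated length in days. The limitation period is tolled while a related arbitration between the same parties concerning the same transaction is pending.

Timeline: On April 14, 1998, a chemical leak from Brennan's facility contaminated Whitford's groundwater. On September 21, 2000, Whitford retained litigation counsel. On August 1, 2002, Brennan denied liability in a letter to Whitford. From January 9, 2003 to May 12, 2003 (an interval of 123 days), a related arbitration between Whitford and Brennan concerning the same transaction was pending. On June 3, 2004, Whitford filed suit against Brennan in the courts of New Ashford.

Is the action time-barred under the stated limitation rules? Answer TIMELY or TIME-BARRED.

TIMELY

The cause of action accrued on April 14, 1998, the date of the act.
6 years from April 14, 1998 is April 14, 2004.
The pending related arbitration from January 9, 2003 to May 12, 2003 tolled the period for 123 days, extending the deadline to August 15, 2004.
Nothing else in the chronology tolls or restarts the period.
The June 3, 2004 filing precedes the August 15, 2004 deadline; the claim is timely.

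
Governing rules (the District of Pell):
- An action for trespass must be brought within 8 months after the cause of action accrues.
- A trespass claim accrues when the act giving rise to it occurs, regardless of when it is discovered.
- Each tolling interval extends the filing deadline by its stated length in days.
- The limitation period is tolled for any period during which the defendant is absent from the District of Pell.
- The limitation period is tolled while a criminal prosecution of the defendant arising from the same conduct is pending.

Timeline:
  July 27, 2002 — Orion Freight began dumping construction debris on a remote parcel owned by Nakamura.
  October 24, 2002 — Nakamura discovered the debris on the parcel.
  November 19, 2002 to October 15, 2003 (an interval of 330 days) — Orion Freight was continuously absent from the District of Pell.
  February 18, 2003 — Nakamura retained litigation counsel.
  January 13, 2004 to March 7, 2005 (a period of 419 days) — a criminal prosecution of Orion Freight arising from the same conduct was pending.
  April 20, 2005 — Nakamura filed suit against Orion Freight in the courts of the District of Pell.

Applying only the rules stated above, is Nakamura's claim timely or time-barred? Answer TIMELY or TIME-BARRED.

Accrual is governed by the date of the act, so the period began to run on July 27, 2002; the later discovery on October 24, 2002 is irrelevant under the stated rule.
The untolled deadline — 8 months after July 27, 2002 — is March 27, 2003.
Because the defendant's absence from the jurisdiction ran from November 19, 2002 to October 15, 2003, the deadline is extended by 330 days to February 20, 2004.
The period was tolled for 419 days by the pending criminal prosecution (January 13, 2004 to March 7, 2005), pushing the deadline to April 14, 2005.
The other events in the timeline have no effect on the limitation period under the stated rules.
Nakamura filed on April 20, 2005, after the April 14, 2005 deadline, so the action is time-barred.

TIME-BARRED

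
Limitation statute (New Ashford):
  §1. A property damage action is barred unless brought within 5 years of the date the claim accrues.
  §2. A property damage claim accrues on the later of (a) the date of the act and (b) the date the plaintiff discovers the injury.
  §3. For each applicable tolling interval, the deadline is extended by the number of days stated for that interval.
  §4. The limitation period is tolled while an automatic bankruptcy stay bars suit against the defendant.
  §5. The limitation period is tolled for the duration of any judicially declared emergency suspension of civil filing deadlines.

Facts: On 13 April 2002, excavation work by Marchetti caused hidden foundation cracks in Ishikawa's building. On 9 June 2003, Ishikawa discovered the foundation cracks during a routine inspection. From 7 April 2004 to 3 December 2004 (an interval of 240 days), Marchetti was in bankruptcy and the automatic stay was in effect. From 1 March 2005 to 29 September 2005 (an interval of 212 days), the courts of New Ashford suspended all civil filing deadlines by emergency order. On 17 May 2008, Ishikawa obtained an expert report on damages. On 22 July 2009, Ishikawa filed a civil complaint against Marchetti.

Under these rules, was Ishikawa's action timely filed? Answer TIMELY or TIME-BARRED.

Because discovery on 9 June 2003 post-dates the 13 April 2002 act, accrual under the later-of rule falls on 9 June 2003.
The untolled deadline — 5 years after 9 June 2003 — is 9 June 2008.
Because the automatic bankruptcy stay ran from 7 April 2004 to 3 December 2004, the deadline is extended by 240 days to 4 February 2009.
The period was tolled for 212 days by the emergency suspension of filing deadlines (1 March 2005 to 29 September 2005), pushing the deadline to 4 September 2009.
None of the other events listed affects the running of the period under the stated rules.
Ishikawa filed on 22 July 2009, before the 4 September 2009 deadline, so the action is timely.

TIMELY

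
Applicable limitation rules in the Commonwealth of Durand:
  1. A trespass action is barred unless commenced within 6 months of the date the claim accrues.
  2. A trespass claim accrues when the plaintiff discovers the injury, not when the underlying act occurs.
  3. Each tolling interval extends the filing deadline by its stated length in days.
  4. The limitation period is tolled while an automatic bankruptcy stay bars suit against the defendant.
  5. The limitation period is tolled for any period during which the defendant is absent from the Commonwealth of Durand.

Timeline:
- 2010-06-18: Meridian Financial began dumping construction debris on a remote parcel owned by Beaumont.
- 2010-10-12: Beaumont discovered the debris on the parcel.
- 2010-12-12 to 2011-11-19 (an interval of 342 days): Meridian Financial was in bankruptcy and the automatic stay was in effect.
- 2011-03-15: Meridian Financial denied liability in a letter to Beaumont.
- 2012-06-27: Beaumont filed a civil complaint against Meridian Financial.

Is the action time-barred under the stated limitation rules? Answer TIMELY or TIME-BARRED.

TIME-BARRED

The claim did not accrue until Beaumont discovered the injury on 2010-10-12; the 2010-06-18 act date does not start the clock under the stated rule.
6 months from 2010-10-12 is 2011-04-12.
The automatic bankruptcy stay from 2010-12-12 to 2011-11-19 tolled the period for 342 days, extending the deadline to 2012-03-19.
The other events in the timeline have no effect on the limitation period under the stated rules.
Filing on 2012-06-27 missed the 2012-03-19 deadline — the action is time-barred.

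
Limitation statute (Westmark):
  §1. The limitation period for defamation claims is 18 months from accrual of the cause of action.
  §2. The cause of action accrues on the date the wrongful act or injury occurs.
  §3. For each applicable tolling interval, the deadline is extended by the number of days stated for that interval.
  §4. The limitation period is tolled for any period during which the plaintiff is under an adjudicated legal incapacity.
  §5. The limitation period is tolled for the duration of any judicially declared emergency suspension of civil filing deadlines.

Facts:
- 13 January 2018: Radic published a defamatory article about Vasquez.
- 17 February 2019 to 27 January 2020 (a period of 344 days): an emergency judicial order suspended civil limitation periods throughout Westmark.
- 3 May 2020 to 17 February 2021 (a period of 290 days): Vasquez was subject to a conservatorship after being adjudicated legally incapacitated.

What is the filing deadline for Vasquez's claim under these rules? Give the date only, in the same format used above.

The limitation period began to run on 13 January 2018.
The untolled deadline — 18 months after 13 January 2018 — is 13 July 2019.
The emergency suspension of filing deadlines from 17 February 2019 to 27 January 2020 tolled the period for 344 days, extending the deadline to 21 June 2020.
The plaintiff's legal incapacity from 3 May 2020 to 17 February 2021 tolled the period for 290 days, extending the deadline to 7 April 2021.

7 April 2021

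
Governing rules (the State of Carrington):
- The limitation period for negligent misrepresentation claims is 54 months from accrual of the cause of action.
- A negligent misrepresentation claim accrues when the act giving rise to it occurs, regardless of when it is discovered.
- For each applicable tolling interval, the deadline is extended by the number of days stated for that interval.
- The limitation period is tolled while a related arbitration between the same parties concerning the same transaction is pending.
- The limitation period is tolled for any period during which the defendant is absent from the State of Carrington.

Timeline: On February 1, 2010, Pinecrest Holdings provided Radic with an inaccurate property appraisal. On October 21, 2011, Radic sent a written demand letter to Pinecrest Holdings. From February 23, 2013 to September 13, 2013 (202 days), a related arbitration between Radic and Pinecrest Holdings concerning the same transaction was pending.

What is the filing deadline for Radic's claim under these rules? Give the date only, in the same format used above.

The cause of action accrued on February 1, 2010, the date of the act.
The untolled deadline — 54 months after February 1, 2010 — is August 1, 2014.
The pending related arbitration from February 23, 2013 to September 13, 2013 tolled the period for 202 days, extending the deadline to February 19, 2015.
None of the other events listed affects the running of the period under the stated rules.

February 19, 2015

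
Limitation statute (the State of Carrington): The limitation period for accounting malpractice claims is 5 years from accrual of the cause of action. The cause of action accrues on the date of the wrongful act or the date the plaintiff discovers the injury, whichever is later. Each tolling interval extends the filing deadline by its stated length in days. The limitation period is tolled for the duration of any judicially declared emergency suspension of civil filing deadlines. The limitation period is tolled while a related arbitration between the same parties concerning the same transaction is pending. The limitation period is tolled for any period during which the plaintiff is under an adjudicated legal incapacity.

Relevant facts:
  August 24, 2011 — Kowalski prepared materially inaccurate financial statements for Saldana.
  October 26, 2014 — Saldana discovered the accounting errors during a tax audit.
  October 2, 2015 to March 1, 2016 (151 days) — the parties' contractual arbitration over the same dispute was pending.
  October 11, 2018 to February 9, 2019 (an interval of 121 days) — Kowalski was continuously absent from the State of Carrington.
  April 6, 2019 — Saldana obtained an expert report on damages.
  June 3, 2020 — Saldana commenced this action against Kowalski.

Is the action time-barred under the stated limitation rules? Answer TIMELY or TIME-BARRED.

The claim accrued on October 26, 2014 — the later of the August 24, 2011 act and the October 26, 2014 discovery.
5 years from October 26, 2014 is October 26, 2019.
Because the pending related arbitration ran from October 2, 2015 to March 1, 2016, the deadline is extended by 151 days to March 25, 2020.
The defendant's absence from the jurisdiction from October 11, 2018 to February 9, 2019 does not toll the period, because no stated rule makes the defendant's absence a tolling event.
The other events in the timeline have no effect on the limitation period under the stated rules.
The June 3, 2020 filing falls after the March 25, 2020 deadline; the claim is time-barred.

TIME-BARRED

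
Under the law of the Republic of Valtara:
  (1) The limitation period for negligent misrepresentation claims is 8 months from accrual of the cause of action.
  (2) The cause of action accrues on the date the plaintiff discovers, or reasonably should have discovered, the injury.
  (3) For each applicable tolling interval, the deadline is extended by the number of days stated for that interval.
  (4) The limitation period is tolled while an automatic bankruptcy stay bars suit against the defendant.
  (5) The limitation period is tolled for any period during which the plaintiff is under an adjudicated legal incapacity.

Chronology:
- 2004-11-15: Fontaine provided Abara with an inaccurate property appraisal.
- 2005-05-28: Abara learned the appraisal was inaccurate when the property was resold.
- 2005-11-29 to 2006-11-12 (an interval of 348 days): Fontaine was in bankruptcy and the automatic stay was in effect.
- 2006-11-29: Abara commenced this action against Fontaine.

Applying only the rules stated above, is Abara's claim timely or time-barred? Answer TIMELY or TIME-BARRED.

TIMELY

Accrual is tied to discovery, so the period began on 2005-05-28 rather than on 2004-11-15 when the act occurred.
The untolled deadline — 8 months after 2005-05-28 — is 2006-01-28.
The period was tolled for 348 days by the automatic bankruptcy stay (2005-11-29 to 2006-11-12), pushing the deadline to 2007-01-11.
Filing on 2006-11-29 beat the 2007-01-11 deadline — the action is timely.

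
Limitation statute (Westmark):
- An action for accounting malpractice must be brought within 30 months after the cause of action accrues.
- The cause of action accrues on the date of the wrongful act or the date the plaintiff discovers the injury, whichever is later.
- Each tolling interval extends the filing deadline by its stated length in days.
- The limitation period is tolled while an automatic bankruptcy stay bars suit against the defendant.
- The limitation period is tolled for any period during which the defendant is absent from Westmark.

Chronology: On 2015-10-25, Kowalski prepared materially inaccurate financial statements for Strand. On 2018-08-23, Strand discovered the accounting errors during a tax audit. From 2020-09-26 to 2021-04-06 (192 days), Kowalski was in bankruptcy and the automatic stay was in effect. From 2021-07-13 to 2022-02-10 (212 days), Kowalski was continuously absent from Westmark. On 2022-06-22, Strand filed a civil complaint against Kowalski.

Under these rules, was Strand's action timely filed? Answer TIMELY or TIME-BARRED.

The claim accrued on 2018-08-23 — the later of the 2015-10-25 act and the 2018-08-23 discovery.
The untolled deadline — 30 months after 2018-08-23 — is 2021-02-23.
The period was tolled for 192 days by the automatic bankruptcy stay (2020-09-26 to 2021-04-06), pushing the deadline to 2021-09-03.
Because the defendant's absence from the jurisdiction ran from 2021-07-13 to 2022-02-10, the deadline is extended by 212 days to 2022-04-03.
Strand filed on 2022-06-22, after the 2022-04-03 deadline, so the action is time-barred.

TIME-BARRED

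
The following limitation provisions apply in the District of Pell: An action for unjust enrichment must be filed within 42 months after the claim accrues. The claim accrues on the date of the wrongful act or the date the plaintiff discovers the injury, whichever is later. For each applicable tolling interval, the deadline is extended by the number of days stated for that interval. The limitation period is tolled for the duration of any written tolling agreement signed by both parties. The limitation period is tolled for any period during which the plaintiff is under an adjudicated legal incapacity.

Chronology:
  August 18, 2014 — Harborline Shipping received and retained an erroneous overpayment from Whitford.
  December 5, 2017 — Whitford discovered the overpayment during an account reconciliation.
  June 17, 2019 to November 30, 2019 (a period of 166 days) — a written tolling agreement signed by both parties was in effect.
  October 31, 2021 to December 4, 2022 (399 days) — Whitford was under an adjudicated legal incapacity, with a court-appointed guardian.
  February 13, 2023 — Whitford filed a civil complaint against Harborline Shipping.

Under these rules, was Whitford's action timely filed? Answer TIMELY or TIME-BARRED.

TIME-BARRED

Taking the later of the act (August 18, 2014) and discovery (December 5, 2017), the claim accrued on December 5, 2017.
The untolled deadline — 42 months after December 5, 2017 — is June 5, 2021.
The written tolling agreement from June 17, 2019 to November 30, 2019 tolled the period for 166 days, extending the deadline to November 18, 2021.
Because the plaintiff's legal incapacity ran from October 31, 2021 to December 4, 2022, the deadline is extended by 399 days to December 22, 2022.
The February 13, 2023 filing falls after the December 22, 2022 deadline; the claim is time-barred.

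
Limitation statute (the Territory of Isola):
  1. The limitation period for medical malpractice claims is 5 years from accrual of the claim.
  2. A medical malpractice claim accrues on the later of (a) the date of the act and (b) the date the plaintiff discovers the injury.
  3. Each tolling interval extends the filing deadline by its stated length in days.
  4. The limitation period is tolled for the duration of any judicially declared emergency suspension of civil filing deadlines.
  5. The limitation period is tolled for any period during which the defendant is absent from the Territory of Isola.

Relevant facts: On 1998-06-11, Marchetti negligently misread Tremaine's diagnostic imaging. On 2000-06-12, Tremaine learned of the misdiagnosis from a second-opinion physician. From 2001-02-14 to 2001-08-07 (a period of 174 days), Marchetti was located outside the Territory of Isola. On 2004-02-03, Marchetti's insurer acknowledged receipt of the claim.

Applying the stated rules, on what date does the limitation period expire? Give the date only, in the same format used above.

The claim accrued on 2000-06-12 — the later of the 1998-06-11 act and the 2000-06-12 discovery.
5 years from 2000-06-12 is 2005-06-12.
The defendant's absence from the jurisdiction from 2001-02-14 to 2001-08-07 tolled the period for 174 days, extending the deadline to 2005-12-03.
Nothing else in the chronology tolls or restarts the period.

2005-12-03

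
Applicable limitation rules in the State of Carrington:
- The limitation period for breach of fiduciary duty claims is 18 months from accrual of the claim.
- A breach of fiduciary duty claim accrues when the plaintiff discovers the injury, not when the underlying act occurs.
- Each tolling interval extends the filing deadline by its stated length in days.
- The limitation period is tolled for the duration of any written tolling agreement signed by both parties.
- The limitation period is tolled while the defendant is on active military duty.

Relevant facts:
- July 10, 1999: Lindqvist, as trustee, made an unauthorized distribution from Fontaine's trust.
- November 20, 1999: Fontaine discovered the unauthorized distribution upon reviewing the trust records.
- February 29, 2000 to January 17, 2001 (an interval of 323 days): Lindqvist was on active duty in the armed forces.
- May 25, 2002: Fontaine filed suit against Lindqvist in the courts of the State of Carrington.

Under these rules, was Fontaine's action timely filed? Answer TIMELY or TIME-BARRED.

TIME-BARRED

Accrual is tied to discovery, so the period began on November 20, 1999 rather than on July 10, 1999 when the act occurred.
Adding the 18 months base period to November 20, 1999 gives a deadline of May 20, 2001, before any tolling.
Because the defendant's active military service ran from February 29, 2000 to January 17, 2001, the deadline is extended by 323 days to April 8, 2002.
Fontaine filed on May 25, 2002, after the April 8, 2002 deadline, so the action is time-barred.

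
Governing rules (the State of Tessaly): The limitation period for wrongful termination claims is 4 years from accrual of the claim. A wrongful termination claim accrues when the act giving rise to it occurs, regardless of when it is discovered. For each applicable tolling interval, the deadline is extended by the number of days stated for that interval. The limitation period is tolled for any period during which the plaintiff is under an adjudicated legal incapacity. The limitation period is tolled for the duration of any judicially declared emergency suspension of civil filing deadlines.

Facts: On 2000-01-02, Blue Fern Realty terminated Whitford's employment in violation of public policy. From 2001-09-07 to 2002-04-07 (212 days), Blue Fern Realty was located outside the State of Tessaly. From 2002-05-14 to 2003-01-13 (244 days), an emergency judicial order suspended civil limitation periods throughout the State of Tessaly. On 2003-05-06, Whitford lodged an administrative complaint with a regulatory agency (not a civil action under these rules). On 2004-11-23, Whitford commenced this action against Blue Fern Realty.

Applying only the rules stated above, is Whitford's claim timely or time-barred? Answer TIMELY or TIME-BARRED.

TIME-BARRED

The limitation period began to run on 2000-01-02.
Adding the 4 years base period to 2000-01-02 gives a deadline of 2004-01-02, before any tolling.
Because the emergency suspension of filing deadlines ran from 2002-05-14 to 2003-01-13, the deadline is extended by 244 days to 2004-09-02.
The defendant's absence from the jurisdiction from 2001-09-07 to 2002-04-07 does not toll the period, because no stated rule makes the defendant's absence a tolling event.
None of the other events listed affects the running of the period under the stated rules.
The 2004-11-23 filing falls after the 2004-09-02 deadline; the claim is time-barred.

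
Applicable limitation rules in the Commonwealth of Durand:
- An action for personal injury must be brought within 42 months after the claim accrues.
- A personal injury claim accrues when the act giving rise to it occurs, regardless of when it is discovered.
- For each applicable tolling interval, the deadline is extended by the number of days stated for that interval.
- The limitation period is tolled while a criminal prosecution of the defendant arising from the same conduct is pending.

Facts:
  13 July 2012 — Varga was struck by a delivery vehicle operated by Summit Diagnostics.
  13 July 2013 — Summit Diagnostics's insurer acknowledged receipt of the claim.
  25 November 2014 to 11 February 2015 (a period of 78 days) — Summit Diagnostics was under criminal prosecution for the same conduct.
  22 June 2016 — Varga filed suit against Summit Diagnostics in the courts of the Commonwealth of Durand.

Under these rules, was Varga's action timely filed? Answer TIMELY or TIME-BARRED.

The limitation period began to run on 13 July 2012.
42 months from 13 July 2012 is 13 January 2016.
Because the pending criminal prosecution ran from 25 November 2014 to 11 February 2015, the deadline is extended by 78 days to 31 March 2016.
Nothing else in the chronology tolls or restarts the period.
Varga filed on 22 June 2016, after the 31 March 2016 deadline, so the action is time-barred.

TIME-BARRED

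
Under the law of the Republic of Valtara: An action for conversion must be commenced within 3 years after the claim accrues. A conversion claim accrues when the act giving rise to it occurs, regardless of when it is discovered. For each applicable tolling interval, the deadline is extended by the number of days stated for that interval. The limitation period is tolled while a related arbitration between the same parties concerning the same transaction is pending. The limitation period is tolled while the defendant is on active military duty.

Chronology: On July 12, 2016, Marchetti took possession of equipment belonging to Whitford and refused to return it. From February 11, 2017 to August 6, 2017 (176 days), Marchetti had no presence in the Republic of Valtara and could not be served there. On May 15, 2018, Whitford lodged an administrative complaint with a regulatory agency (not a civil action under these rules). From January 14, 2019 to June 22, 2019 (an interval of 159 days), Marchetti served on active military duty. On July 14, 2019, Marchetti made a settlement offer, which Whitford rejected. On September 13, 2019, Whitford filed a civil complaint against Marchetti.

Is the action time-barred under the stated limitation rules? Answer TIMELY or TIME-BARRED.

TIMELY

The claim accrued on July 12, 2016, the date of the act.
The untolled deadline — 3 years after July 12, 2016 — is July 12, 2019.
The period was tolled for 159 days by the defendant's active military service (January 14, 2019 to June 22, 2019), pushing the deadline to December 18, 2019.
Although the defendant's absence ran from February 11, 2017 to August 6, 2017, the stated rules do not make that a tolling event, so it is disregarded.
The other events in the timeline have no effect on the limitation period under the stated rules.
Filing on September 13, 2019 beat the December 18, 2019 deadline — the action is timely.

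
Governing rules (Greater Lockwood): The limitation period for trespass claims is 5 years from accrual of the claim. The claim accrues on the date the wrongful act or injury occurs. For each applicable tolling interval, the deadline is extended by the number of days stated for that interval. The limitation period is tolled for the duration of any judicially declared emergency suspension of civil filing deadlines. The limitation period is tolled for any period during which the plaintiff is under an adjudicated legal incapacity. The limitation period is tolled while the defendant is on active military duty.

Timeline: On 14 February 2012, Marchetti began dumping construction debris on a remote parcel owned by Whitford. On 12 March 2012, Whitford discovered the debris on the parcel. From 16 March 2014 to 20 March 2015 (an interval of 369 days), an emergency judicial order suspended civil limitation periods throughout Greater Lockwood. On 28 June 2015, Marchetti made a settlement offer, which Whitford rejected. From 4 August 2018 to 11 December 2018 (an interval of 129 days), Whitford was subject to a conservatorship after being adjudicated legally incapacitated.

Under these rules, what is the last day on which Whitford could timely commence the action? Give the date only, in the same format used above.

Accrual is governed by the date of the act, so the period began to run on 14 February 2012; the later discovery on 12 March 2012 is irrelevant under the stated rule.
5 years from 14 February 2012 is 14 February 2017.
The period was tolled for 369 days by the emergency suspension of filing deadlines (16 March 2014 to 20 March 2015), pushing the deadline to 18 February 2018.
The plaintiff's legal incapacity from 4 August 2018 to 11 December 2018 began after the period had already run on 18 February 2018, so it has no tolling effect.
None of the other events listed affects the running of the period under the stated rules.

18 February 2018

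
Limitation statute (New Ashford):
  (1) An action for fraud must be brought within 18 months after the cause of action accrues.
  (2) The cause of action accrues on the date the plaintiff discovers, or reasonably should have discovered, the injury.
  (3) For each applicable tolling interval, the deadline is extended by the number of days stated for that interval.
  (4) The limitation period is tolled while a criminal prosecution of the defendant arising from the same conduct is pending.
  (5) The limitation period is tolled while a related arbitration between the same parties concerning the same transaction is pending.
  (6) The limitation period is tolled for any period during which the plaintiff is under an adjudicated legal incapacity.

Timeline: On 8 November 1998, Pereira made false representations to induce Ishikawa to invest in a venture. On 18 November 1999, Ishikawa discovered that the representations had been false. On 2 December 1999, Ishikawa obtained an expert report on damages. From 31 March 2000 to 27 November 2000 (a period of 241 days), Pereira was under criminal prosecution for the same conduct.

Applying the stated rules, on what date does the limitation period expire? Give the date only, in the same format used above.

Under the discovery rule, the claim accrued on 18 November 1999, when Ishikawa discovered the injury — not on the 8 November 1998 date of the underlying act.
The untolled deadline — 18 months after 18 November 1999 — is 18 May 2001.
Because the pending criminal prosecution ran from 31 March 2000 to 27 November 2000, the deadline is extended by 241 days to 14 January 2002.
The other events in the timeline have no effect on the limitation period under the stated rules.

14 January 2002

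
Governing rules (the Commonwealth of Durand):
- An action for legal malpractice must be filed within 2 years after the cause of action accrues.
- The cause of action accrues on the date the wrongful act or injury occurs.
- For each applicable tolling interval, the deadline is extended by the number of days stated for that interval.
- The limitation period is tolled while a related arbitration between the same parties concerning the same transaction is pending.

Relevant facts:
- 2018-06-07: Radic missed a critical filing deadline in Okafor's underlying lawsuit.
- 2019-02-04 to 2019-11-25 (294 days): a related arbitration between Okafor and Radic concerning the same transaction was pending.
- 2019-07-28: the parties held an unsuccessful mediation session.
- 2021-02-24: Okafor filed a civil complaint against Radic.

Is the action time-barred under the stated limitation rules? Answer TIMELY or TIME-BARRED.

TIMELY

The limitation period began to run on 2018-06-07.
The untolled deadline — 2 years after 2018-06-07 — is 2020-06-07.
The period was tolled for 294 days by the pending related arbitration (2019-02-04 to 2019-11-25), pushing the deadline to 2021-03-28.
Nothing else in the chronology tolls or restarts the period.
Filing on 2021-02-24 beat the 2021-03-28 deadline — the action is timely.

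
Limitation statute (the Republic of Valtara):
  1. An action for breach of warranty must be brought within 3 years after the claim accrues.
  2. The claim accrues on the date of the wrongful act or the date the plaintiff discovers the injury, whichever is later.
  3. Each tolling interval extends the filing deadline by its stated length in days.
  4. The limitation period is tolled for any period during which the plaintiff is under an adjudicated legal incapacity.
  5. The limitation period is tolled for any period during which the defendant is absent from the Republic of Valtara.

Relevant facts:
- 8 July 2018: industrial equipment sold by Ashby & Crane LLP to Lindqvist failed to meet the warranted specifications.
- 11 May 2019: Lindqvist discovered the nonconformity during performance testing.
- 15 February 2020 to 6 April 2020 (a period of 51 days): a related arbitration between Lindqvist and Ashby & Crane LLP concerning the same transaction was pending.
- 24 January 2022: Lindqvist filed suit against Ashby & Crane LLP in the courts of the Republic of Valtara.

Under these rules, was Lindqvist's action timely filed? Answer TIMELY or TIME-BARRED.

Taking the later of the act (8 July 2018) and discovery (11 May 2019), the claim accrued on 11 May 2019.
Adding the 3 years base period to 11 May 2019 gives a deadline of 11 May 2022, before any tolling.
No stated provision tolls the period for a pending arbitration, so the interval from 15 February 2020 to 6 April 2020 has no effect on the deadline.
The 24 January 2022 filing precedes the 11 May 2022 deadline; the claim is timely.

TIMELY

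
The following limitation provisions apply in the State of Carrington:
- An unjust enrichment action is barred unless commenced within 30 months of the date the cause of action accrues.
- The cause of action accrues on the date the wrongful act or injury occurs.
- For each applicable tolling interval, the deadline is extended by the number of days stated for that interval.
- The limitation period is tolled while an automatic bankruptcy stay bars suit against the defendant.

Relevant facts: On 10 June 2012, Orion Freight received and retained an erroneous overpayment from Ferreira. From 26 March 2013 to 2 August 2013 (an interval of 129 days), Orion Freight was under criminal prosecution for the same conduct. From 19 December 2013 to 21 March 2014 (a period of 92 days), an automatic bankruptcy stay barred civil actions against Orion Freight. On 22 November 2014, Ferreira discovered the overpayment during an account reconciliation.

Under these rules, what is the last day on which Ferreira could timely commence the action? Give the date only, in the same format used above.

12 March 2015

The claim accrued on 10 June 2012, when the wrongful act occurred; under the stated occurrence rule the 22 November 2014 discovery does not delay accrual.
Adding the 30 months base period to 10 June 2012 gives a deadline of 10 December 2014, before any tolling.
The period was tolled for 92 days by the automatic bankruptcy stay (19 December 2013 to 21 March 2014), pushing the deadline to 12 March 2015.
No stated provision tolls the period for a criminal prosecution, so the interval from 26 March 2013 to 2 August 2013 has no effect on the deadline.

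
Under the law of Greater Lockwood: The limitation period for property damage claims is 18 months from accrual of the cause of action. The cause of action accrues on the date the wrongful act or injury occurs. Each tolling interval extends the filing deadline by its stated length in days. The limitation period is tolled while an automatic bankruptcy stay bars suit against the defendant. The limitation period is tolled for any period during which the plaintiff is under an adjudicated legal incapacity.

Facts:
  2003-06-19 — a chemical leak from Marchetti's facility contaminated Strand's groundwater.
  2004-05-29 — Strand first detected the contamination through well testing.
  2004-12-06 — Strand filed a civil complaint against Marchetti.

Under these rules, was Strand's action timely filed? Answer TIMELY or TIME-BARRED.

TIMELY

Accrual is governed by the date of the act, so the period began to run on 2003-06-19; the later discovery on 2004-05-29 is irrelevant under the stated rule.
18 months from 2003-06-19 is 2004-12-19.
Strand filed on 2004-12-06, before the 2004-12-19 deadline, so the action is timely.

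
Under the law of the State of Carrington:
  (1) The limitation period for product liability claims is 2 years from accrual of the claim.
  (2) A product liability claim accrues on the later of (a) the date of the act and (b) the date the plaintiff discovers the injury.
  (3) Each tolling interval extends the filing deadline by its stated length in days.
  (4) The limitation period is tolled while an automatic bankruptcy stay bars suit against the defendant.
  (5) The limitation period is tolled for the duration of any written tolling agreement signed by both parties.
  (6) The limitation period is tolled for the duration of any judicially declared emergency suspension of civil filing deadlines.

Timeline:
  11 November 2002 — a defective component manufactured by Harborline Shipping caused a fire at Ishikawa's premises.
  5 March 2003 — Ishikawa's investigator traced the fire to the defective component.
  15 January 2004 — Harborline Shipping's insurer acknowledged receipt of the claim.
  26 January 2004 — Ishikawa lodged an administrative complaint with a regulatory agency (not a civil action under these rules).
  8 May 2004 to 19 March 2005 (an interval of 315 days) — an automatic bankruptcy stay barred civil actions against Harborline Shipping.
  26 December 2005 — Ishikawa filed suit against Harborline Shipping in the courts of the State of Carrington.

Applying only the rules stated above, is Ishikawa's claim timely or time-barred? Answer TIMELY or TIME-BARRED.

TIMELY

The claim accrued on 5 March 2003 — the later of the 11 November 2002 act and the 5 March 2003 discovery.
Adding the 2 years base period to 5 March 2003 gives a deadline of 5 March 2005, before any tolling.
Because the automatic bankruptcy stay ran from 8 May 2004 to 19 March 2005, the deadline is extended by 315 days to 14 January 2006.
The other events in the timeline have no effect on the limitation period under the stated rules.
Ishikawa filed on 26 December 2005, before the 14 January 2006 deadline, so the action is timely.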